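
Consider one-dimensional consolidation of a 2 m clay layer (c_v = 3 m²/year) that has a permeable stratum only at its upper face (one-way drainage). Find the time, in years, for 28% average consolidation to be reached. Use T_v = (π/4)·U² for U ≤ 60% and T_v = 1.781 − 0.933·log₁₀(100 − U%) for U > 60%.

Drainage path length: H_d = H = 2 m (single drainage).
U ≤ 60%: T_v = (π/4)·U² = (π/4)×0.28² = 0.061575.
t = T_v·H_d²/c_v = 0.061575×2²/3 = 0.0821 years.

t ≈ 0.0821 years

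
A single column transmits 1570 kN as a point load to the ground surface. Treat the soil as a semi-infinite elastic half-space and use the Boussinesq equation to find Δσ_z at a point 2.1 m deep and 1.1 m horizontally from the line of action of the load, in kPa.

Δσ_z ≈ 92.7 kPa

Boussinesq vertical stress below a point load on an elastic half-space:
Δσ_z = 3P/(2πz²) · [1 + (r/z)²]^(−5/2)
r/z = 1.1/2.1 = 0.52381; [1+(r/z)²]^(−5/2) = 0.54545.
Δσ_z = 3×1570/(2π×2.1²) × 0.54545 = 169.98 × 0.54545 = 92.72 kPa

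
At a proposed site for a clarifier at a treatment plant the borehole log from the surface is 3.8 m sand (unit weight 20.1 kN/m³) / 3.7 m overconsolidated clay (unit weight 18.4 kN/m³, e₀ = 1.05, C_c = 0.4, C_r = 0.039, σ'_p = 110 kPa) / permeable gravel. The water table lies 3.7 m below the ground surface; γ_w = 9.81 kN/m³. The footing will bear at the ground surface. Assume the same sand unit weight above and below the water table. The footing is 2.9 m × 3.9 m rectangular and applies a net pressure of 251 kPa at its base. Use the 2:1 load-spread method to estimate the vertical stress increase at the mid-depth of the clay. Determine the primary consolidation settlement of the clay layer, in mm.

S_c ≈ 48.4 mm

Mid-depth of clay below the ground surface: z = 3.8 + 3.7/2 = 5.65 m.
Total vertical stress at mid-clay: σ_v = 20.1×3.8 + 18.4×1.85 = 110.42 kPa.
Pore pressure: u = 9.81×(5.65 − 3.7) = 19.13 kPa.
Initial effective stress: σ'_0 = σ_v − u = 110.42 − 19.13 = 91.29 kPa.
Stress increase at mid-clay by the 2:1 spreading method:
Δσ = qBL/((B+z)(L+z)) = 251×2.9×3.9/((2.9+5.65)(3.9+5.65)) = 34.767 kPa
Final effective stress: σ'_f = 91.29 + 34.767 = 126.06 kPa.
σ'_f = 126.06 > σ'_p = 110 kPa, so the stress path crosses the preconsolidation pressure — recompression up to σ'_p, then virgin compression beyond:
S_c = H/(1+e₀)·[C_r·log₁₀(σ'_p/σ'_0) + C_c·log₁₀(σ'_f/σ'_p)]
    = 3.7/2.05 × [0.039×log₁₀(110/91.29) + 0.4×log₁₀(126.06/110)]
    = 1.8049 × [0.0031578 + 0.023674] = 0.04843 m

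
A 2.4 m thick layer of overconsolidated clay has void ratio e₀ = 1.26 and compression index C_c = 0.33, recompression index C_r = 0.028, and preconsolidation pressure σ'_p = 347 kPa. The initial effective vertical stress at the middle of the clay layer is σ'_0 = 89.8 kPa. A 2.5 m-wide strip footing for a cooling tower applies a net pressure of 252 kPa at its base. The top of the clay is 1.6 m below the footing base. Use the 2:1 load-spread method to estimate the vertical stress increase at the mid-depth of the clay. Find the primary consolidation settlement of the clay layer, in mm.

S_c ≈ 10.9 mm

Mid-depth of clay below the footing base: z = 1.6 + 2.4/2 = 2.8 m.
Stress increase at mid-clay by the 2:1 spreading method:
Δσ = qB/(B+z) = 252×2.5/(2.5+2.8) = 118.87 kPa
Final effective stress: σ'_f = 89.8 + 118.87 = 208.67 kPa.
σ'_f = 208.67 ≤ σ'_p = 347 kPa, so the clay remains overconsolidated and only the recompression index applies:
S_c = C_r·H/(1+e₀)·log₁₀(σ'_f/σ'_0) = 0.028×2.4/2.26×log₁₀(208.67/89.8)
    = 0.029733 × 0.36618 = 0.01089 m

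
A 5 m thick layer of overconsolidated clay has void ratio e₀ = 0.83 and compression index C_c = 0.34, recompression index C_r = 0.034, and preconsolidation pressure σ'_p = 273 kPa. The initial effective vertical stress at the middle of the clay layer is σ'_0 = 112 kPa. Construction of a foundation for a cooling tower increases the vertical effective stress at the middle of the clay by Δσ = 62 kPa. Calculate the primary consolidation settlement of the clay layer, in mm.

Final effective stress: σ'_f = 112 + 62 = 174 kPa.
σ'_f = 174 ≤ σ'_p = 273 kPa, so the clay remains overconsolidated and only the recompression index applies:
S_c = C_r·H/(1+e₀)·log₁₀(σ'_f/σ'_0) = 0.034×5/1.83×log₁₀(174/112)
    = 0.092895 × 0.19133 = 0.01777 m

S_c ≈ 17.8 mm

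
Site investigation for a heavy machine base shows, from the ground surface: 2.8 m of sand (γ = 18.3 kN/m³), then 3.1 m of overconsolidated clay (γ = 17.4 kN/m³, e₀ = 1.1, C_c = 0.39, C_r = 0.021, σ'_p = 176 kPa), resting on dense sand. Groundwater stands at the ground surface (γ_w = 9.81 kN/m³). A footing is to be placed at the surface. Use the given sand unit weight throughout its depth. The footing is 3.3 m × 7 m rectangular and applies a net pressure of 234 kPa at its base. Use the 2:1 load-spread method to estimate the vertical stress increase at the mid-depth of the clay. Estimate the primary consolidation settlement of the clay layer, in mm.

S_c ≈ 13.6 mm

Mid-depth of clay below the ground surface: z = 2.8 + 3.1/2 = 4.35 m.
Total vertical stress at mid-clay: σ_v = 18.3×2.8 + 17.4×1.55 = 78.21 kPa.
Pore pressure: u = 9.81×(4.35 − 0) = 42.673 kPa.
Initial effective stress: σ'_0 = σ_v − u = 78.21 − 42.673 = 35.537 kPa.
Stress increase at mid-clay by the 2:1 spreading method:
Δσ = qBL/((B+z)(L+z)) = 234×3.3×7/((3.3+4.35)(7+4.35)) = 62.254 kPa
Final effective stress: σ'_f = 35.537 + 62.254 = 97.791 kPa.
σ'_f = 97.791 ≤ σ'_p = 176 kPa, so the clay remains overconsolidated and only the recompression index applies:
S_c = C_r·H/(1+e₀)·log₁₀(σ'_f/σ'_0) = 0.021×3.1/2.1×log₁₀(97.791/35.537)
    = 0.031 × 0.43962 = 0.01363 m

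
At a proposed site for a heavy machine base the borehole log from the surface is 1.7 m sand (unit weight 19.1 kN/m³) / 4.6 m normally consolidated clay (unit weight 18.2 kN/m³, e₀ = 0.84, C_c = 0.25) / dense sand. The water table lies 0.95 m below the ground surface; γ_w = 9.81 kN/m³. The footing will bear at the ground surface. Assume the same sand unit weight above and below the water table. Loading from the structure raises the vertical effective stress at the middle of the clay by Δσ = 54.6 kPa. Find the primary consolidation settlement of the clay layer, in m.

Mid-depth of clay below the ground surface: z = 1.7 + 4.6/2 = 4 m.
Total vertical stress at mid-clay: σ_v = 19.1×1.7 + 18.2×2.3 = 74.33 kPa.
Pore pressure: u = 9.81×(4 − 0.95) = 29.921 kPa.
Initial effective stress: σ'_0 = σ_v − u = 74.33 − 29.921 = 44.409 kPa.
Final effective stress: σ'_f = σ'_0 + Δσ = 44.409 + 54.6 = 99.009 kPa.
Normally consolidated clay, so the full stress increment lies on the virgin compression line:
S_c = C_c·H/(1+e₀)·log₁₀(σ'_f/σ'_0) = 0.25×4.6/(1+0.84)×log₁₀(99.009/44.409)
    = 0.625 × 0.3482 = 0.2176 m

S_c ≈ 0.218 m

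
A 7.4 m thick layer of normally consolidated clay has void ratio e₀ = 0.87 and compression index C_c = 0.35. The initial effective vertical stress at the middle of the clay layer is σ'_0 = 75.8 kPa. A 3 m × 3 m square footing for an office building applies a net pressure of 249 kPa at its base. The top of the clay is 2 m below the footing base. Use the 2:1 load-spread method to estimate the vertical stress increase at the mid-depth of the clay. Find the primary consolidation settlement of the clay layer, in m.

Mid-depth of clay below the footing base: z = 2 + 7.4/2 = 5.7 m.
Stress increase at mid-clay by the 2:1 spreading method:
Δσ = qBL/((B+z)(L+z)) = 249×3×3/((3+5.7)(3+5.7)) = 29.608 kPa
Final effective stress: σ'_f = σ'_0 + Δσ = 75.8 + 29.608 = 105.41 kPa.
Normally consolidated clay, so the full stress increment lies on the virgin compression line:
S_c = C_c·H/(1+e₀)·log₁₀(σ'_f/σ'_0) = 0.35×7.4/(1+0.87)×log₁₀(105.41/75.8)
    = 1.385 × 0.14321 = 0.1983 m

S_c ≈ 0.198 m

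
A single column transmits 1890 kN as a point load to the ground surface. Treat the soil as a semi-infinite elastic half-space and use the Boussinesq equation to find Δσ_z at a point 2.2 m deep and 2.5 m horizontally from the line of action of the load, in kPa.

Boussinesq vertical stress below a point load on an elastic half-space:
Δσ_z = 3P/(2πz²) · [1 + (r/z)²]^(−5/2)
r/z = 2.5/2.2 = 1.1364; [1+(r/z)²]^(−5/2) = 0.12583.
Δσ_z = 3×1890/(2π×2.2²) × 0.12583 = 186.45 × 0.12583 = 23.46 kPa

Δσ_z ≈ 23.5 kPa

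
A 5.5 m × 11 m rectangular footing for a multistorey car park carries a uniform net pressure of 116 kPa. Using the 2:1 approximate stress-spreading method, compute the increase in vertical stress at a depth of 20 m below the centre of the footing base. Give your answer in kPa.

By the 2:1 method the load spreads at 1 horizontal : 2 vertical, so at depth z the loaded area has grown by z in each plan dimension:
Δσ = qBL/((B+z)(L+z)) = 116×5.5×11/((5.5+20)(11+20)) = 8.8779 kPa

Δσ_z ≈ 8.88 kPa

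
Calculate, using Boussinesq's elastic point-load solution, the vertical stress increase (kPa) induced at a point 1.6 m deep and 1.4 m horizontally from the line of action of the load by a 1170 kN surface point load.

Boussinesq vertical stress below a point load on an elastic half-space:
Δσ_z = 3P/(2πz²) · [1 + (r/z)²]^(−5/2)
r/z = 1.4/1.6 = 0.875; [1+(r/z)²]^(−5/2) = 0.24141.
Δσ_z = 3×1170/(2π×1.6²) × 0.24141 = 218.22 × 0.24141 = 52.68 kPa

Δσ_z ≈ 52.7 kPa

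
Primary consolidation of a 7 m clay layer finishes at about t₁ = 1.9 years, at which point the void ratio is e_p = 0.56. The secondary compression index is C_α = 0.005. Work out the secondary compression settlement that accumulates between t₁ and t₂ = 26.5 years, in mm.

S_s ≈ 25.7 mm

Secondary compression: S_s = C_α·H/(1+e_p)·log₁₀(t₂/t₁)
S_s = 0.005×7/(1+0.56)×log₁₀(26.5/1.9)
    = 0.02244 × 1.144 = 0.02568 m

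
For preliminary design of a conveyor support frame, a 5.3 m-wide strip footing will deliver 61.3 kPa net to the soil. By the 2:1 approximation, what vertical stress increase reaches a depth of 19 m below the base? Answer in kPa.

By the 2:1 method the load spreads at 1 horizontal : 2 vertical, so at depth z the loaded area has grown by z in each plan dimension:
Δσ = qB/(B+z) = 61.3×5.3/(5.3+19) = 13.37 kPa

Δσ_z ≈ 13.4 kPa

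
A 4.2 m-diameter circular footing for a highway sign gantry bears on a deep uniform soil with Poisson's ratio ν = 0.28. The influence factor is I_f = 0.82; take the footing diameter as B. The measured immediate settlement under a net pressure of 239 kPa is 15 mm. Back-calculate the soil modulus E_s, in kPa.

E_s ≈ 50600 kPa

S_e = q·B·(1−ν²)/E_s · I_f  ⇒  E_s = q·B·(1−ν²)·I_f / S_e.
E_s = 239 × 4.2 × 0.9216 × 0.82 / 0.015 = 50570 kPa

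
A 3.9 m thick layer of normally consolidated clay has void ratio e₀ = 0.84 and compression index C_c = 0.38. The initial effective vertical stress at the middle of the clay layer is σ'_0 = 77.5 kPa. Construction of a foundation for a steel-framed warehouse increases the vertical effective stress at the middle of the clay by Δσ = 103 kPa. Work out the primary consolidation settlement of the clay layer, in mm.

Final effective stress: σ'_f = σ'_0 + Δσ = 77.5 + 103 = 180.5 kPa.
Normally consolidated clay, so the full stress increment lies on the virgin compression line:
S_c = C_c·H/(1+e₀)·log₁₀(σ'_f/σ'_0) = 0.38×3.9/(1+0.84)×log₁₀(180.5/77.5)
    = 0.80543 × 0.36718 = 0.2957 m

S_c ≈ 296 mm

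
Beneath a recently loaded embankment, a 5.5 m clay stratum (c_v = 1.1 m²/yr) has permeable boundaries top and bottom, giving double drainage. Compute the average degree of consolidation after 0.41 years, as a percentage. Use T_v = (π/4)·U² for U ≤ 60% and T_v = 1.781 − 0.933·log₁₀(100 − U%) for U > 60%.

Drainage path length: H_d = H/2 = 2.75 m (double drainage).
T_v = c_v·t/H_d² = 1.1×0.41/2.75² = 0.059636.
T_v = 0.059636 corresponds to the U ≤ 60% branch:
U = √(4T_v/π) = 0.2756

U ≈ 27.6 %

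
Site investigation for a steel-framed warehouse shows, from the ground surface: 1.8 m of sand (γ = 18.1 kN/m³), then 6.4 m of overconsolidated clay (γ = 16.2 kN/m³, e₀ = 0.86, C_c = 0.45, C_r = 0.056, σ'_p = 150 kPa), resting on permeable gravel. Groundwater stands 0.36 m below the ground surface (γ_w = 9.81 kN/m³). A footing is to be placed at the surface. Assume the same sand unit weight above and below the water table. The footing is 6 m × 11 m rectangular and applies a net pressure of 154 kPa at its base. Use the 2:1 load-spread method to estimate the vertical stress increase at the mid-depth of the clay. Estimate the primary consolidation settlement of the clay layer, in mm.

S_c ≈ 76.2 mm

Mid-depth of clay below the ground surface: z = 1.8 + 6.4/2 = 5 m.
Total vertical stress at mid-clay: σ_v = 18.1×1.8 + 16.2×3.2 = 84.42 kPa.
Pore pressure: u = 9.81×(5 − 0.36) = 45.518 kPa.
Initial effective stress: σ'_0 = σ_v − u = 84.42 − 45.518 = 38.902 kPa.
Stress increase at mid-clay by the 2:1 spreading method:
Δσ = qBL/((B+z)(L+z)) = 154×6×11/((6+5)(11+5)) = 57.75 kPa
Final effective stress: σ'_f = 38.902 + 57.75 = 96.652 kPa.
σ'_f = 96.652 ≤ σ'_p = 150 kPa, so the clay remains overconsolidated and only the recompression index applies:
S_c = C_r·H/(1+e₀)·log₁₀(σ'_f/σ'_0) = 0.056×6.4/1.86×log₁₀(96.652/38.902)
    = 0.19269 × 0.39524 = 0.07616 m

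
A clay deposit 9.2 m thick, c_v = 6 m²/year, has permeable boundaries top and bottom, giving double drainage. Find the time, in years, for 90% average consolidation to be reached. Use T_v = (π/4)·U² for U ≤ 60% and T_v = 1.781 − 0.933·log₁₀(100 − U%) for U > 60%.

Drainage path length: H_d = H/2 = 4.6 m (double drainage).
U > 60%: T_v = 1.781 − 0.933·log₁₀(100 − 90) = 0.848.
t = T_v·H_d²/c_v = 0.848×4.6²/6 = 2.991 years.

t ≈ 2.99 years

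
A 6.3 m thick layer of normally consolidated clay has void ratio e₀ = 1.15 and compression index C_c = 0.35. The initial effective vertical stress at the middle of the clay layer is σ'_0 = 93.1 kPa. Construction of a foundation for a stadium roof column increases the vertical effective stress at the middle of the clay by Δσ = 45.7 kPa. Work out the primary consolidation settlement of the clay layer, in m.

S_c ≈ 0.178 m

Final effective stress: σ'_f = σ'_0 + Δσ = 93.1 + 45.7 = 138.8 kPa.
Normally consolidated clay, so the full stress increment lies on the virgin compression line:
S_c = C_c·H/(1+e₀)·log₁₀(σ'_f/σ'_0) = 0.35×6.3/(1+1.15)×log₁₀(138.8/93.1)
    = 1.0256 × 0.17344 = 0.1779 m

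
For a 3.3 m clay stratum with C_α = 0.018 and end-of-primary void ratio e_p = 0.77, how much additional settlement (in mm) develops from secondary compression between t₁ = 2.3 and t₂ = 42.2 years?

S_s ≈ 42.4 mm

Secondary compression: S_s = C_α·H/(1+e_p)·log₁₀(t₂/t₁)
S_s = 0.018×3.3/(1+0.77)×log₁₀(42.2/2.3)
    = 0.03356 × 1.264 = 0.04241 m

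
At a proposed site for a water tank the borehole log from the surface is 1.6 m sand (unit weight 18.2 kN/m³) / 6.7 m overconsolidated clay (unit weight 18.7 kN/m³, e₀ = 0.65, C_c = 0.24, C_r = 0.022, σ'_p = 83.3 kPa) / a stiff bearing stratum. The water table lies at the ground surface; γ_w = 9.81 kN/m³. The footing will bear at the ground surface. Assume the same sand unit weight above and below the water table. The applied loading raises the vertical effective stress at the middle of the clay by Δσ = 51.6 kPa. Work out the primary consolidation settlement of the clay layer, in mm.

S_c ≈ 80.2 mm

Mid-depth of clay below the ground surface: z = 1.6 + 6.7/2 = 4.95 m.
Total vertical stress at mid-clay: σ_v = 18.2×1.6 + 18.7×3.35 = 91.765 kPa.
Pore pressure: u = 9.81×(4.95 − 0) = 48.56 kPa.
Initial effective stress: σ'_0 = σ_v − u = 91.765 − 48.56 = 43.205 kPa.
Final effective stress: σ'_f = 43.205 + 51.6 = 94.805 kPa.
σ'_f = 94.805 > σ'_p = 83.3 kPa, so the stress path crosses the preconsolidation pressure — recompression up to σ'_p, then virgin compression beyond:
S_c = H/(1+e₀)·[C_r·log₁₀(σ'_p/σ'_0) + C_c·log₁₀(σ'_f/σ'_p)]
    = 6.7/1.65 × [0.022×log₁₀(83.3/43.205) + 0.24×log₁₀(94.805/83.3)]
    = 4.0606 × [0.0062724 + 0.013485] = 0.08023 m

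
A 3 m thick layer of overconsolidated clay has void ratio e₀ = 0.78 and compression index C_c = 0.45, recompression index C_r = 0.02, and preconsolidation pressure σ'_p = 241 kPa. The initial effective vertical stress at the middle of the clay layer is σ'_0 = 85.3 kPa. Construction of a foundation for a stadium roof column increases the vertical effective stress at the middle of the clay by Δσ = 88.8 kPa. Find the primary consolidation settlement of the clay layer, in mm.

Final effective stress: σ'_f = 85.3 + 88.8 = 174.1 kPa.
σ'_f = 174.1 ≤ σ'_p = 241 kPa, so the clay remains overconsolidated and only the recompression index applies:
S_c = C_r·H/(1+e₀)·log₁₀(σ'_f/σ'_0) = 0.02×3/1.78×log₁₀(174.1/85.3)
    = 0.033708 × 0.30985 = 0.01044 m

S_c ≈ 10.4 mm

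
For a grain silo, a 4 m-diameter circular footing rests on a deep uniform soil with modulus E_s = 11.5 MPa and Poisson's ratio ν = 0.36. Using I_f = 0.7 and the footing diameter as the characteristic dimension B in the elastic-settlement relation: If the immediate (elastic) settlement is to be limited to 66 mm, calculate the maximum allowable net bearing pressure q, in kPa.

q ≈ 311 kPa

E_s = 11.5 MPa = 11500 kPa.
S_e = q·B·(1−ν²)/E_s · I_f  ⇒  q = S_e·E_s / (B·(1−ν²)·I_f).
q = 0.066 × 11500 / (4 × 0.8704 × 0.7) = 311.4 kPa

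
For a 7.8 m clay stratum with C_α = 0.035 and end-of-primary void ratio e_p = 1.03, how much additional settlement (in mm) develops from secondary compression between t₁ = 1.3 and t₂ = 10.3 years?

S_s ≈ 121 mm

Secondary compression: S_s = C_α·H/(1+e_p)·log₁₀(t₂/t₁)
S_s = 0.035×7.8/(1+1.03)×log₁₀(10.3/1.3)
    = 0.1345 × 0.8989 = 0.1209 m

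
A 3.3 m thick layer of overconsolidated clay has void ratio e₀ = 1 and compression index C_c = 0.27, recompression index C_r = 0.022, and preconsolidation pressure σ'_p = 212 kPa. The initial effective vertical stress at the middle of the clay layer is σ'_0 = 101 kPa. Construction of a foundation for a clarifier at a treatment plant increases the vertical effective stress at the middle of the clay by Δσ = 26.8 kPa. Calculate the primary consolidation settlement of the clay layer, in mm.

S_c ≈ 3.71 mm

Final effective stress: σ'_f = 101 + 26.8 = 127.8 kPa.
σ'_f = 127.8 ≤ σ'_p = 212 kPa, so the clay remains overconsolidated and only the recompression index applies:
S_c = C_r·H/(1+e₀)·log₁₀(σ'_f/σ'_0) = 0.022×3.3/2×log₁₀(127.8/101)
    = 0.0363 × 0.10221 = 0.00371 m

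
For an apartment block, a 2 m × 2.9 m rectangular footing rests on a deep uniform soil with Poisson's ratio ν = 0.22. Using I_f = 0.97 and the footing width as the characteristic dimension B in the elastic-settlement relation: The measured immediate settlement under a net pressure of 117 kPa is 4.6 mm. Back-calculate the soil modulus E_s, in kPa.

E_s ≈ 47000 kPa

S_e = q·B·(1−ν²)/E_s · I_f  ⇒  E_s = q·B·(1−ν²)·I_f / S_e.
E_s = 117 × 2 × 0.9516 × 0.97 / 0.0046 = 46960 kPa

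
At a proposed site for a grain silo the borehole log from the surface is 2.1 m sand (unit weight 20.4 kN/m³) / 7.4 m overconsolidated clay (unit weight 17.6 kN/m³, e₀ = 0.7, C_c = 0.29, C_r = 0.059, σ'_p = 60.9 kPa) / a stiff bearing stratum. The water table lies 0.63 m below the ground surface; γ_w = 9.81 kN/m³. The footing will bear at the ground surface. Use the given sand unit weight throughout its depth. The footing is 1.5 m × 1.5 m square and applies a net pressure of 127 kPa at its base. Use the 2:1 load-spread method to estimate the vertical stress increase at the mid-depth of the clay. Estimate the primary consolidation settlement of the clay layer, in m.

Mid-depth of clay below the ground surface: z = 2.1 + 7.4/2 = 5.8 m.
Total vertical stress at mid-clay: σ_v = 20.4×2.1 + 17.6×3.7 = 107.96 kPa.
Pore pressure: u = 9.81×(5.8 − 0.63) = 50.718 kPa.
Initial effective stress: σ'_0 = σ_v − u = 107.96 − 50.718 = 57.242 kPa.
Stress increase at mid-clay by the 2:1 spreading method:
Δσ = qBL/((B+z)(L+z)) = 127×1.5×1.5/((1.5+5.8)(1.5+5.8)) = 5.3622 kPa
Final effective stress: σ'_f = 57.242 + 5.3622 = 62.604 kPa.
σ'_f = 62.604 > σ'_p = 60.9 kPa, so the stress path crosses the preconsolidation pressure — recompression up to σ'_p, then virgin compression beyond:
S_c = H/(1+e₀)·[C_r·log₁₀(σ'_p/σ'_0) + C_c·log₁₀(σ'_f/σ'_p)]
    = 7.4/1.7 × [0.059×log₁₀(60.9/57.242) + 0.29×log₁₀(62.604/60.9)]
    = 4.3529 × [0.0015872 + 0.0034756] = 0.02204 m

S_c ≈ 0.022 m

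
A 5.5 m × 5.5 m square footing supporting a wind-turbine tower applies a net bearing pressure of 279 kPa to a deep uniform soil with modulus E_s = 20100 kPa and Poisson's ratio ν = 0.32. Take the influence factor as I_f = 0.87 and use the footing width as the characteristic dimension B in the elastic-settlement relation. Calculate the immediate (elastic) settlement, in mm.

Immediate (elastic) settlement: S_e = q·B·(1−ν²)/E_s · I_f.
S_e = 279 × 5.5 × (1 − 0.32²) / 20100 × 0.87
    = 279 × 5.5 × 0.8976 / 20100 × 0.87
    = 0.05962 m = 59.62 mm

S_e ≈ 59.6 mm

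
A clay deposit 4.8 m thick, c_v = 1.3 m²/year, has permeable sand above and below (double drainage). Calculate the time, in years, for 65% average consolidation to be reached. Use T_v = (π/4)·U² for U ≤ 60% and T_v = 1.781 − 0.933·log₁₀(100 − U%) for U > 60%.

t ≈ 1.51 years

Drainage path length: H_d = H/2 = 2.4 m (double drainage).
U > 60%: T_v = 1.781 − 0.933·log₁₀(100 − 65) = 0.34038.
t = T_v·H_d²/c_v = 0.34038×2.4²/1.3 = 1.508 years.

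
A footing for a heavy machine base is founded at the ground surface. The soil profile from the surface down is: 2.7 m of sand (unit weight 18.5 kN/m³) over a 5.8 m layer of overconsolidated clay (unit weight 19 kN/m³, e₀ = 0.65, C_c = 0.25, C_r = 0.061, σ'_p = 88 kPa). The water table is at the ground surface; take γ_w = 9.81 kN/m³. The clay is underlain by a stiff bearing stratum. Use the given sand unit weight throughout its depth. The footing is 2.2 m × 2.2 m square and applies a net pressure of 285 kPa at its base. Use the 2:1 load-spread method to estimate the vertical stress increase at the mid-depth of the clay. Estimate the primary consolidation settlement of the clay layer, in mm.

S_c ≈ 34.8 mm

Mid-depth of clay below the ground surface: z = 2.7 + 5.8/2 = 5.6 m.
Total vertical stress at mid-clay: σ_v = 18.5×2.7 + 19×2.9 = 105.05 kPa.
Pore pressure: u = 9.81×(5.6 − 0) = 54.936 kPa.
Initial effective stress: σ'_0 = σ_v − u = 105.05 − 54.936 = 50.114 kPa.
Stress increase at mid-clay by the 2:1 spreading method:
Δσ = qBL/((B+z)(L+z)) = 285×2.2×2.2/((2.2+5.6)(2.2+5.6)) = 22.673 kPa
Final effective stress: σ'_f = 50.114 + 22.673 = 72.787 kPa.
σ'_f = 72.787 ≤ σ'_p = 88 kPa, so the clay remains overconsolidated and only the recompression index applies:
S_c = C_r·H/(1+e₀)·log₁₀(σ'_f/σ'_0) = 0.061×5.8/1.65×log₁₀(72.787/50.114)
    = 0.21443 × 0.16209 = 0.03476 m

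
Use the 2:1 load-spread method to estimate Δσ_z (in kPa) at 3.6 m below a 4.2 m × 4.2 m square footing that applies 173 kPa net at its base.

Δσ_z ≈ 50.2 kPa

By the 2:1 method the load spreads at 1 horizontal : 2 vertical, so at depth z the loaded area has grown by z in each plan dimension:
Δσ = qBL/((B+z)(L+z)) = 173×4.2×4.2/((4.2+3.6)(4.2+3.6)) = 50.16 kPa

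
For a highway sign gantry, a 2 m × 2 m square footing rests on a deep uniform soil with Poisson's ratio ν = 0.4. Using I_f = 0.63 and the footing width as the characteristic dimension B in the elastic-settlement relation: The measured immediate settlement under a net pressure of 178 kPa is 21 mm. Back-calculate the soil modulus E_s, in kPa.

E_s ≈ 8970 kPa

S_e = q·B·(1−ν²)/E_s · I_f  ⇒  E_s = q·B·(1−ν²)·I_f / S_e.
E_s = 178 × 2 × 0.84 × 0.63 / 0.021 = 8971 kPa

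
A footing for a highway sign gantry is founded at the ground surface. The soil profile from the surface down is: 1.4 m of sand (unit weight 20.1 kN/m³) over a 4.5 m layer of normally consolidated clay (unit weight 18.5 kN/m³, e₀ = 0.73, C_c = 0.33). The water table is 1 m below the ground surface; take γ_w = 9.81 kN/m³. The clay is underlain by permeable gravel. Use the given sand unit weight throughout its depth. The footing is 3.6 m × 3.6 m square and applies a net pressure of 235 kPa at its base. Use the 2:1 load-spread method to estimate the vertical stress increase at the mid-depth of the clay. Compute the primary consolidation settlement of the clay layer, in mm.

Mid-depth of clay below the ground surface: z = 1.4 + 4.5/2 = 3.65 m.
Total vertical stress at mid-clay: σ_v = 20.1×1.4 + 18.5×2.25 = 69.765 kPa.
Pore pressure: u = 9.81×(3.65 − 1) = 25.997 kPa.
Initial effective stress: σ'_0 = σ_v − u = 69.765 − 25.997 = 43.768 kPa.
Stress increase at mid-clay by the 2:1 spreading method:
Δσ = qBL/((B+z)(L+z)) = 235×3.6×3.6/((3.6+3.65)(3.6+3.65)) = 57.942 kPa
Final effective stress: σ'_f = σ'_0 + Δσ = 43.768 + 57.942 = 101.71 kPa.
Normally consolidated clay, so the full stress increment lies on the virgin compression line:
S_c = C_c·H/(1+e₀)·log₁₀(σ'_f/σ'_0) = 0.33×4.5/(1+0.73)×log₁₀(101.71/43.768)
    = 0.85838 × 0.36621 = 0.3143 m

S_c ≈ 314 mm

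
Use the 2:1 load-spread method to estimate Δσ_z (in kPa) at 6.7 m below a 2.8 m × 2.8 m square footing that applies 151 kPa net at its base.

Δσ_z ≈ 13.1 kPa

By the 2:1 method the load spreads at 1 horizontal : 2 vertical, so at depth z the loaded area has grown by z in each plan dimension:
Δσ = qBL/((B+z)(L+z)) = 151×2.8×2.8/((2.8+6.7)(2.8+6.7)) = 13.117 kPa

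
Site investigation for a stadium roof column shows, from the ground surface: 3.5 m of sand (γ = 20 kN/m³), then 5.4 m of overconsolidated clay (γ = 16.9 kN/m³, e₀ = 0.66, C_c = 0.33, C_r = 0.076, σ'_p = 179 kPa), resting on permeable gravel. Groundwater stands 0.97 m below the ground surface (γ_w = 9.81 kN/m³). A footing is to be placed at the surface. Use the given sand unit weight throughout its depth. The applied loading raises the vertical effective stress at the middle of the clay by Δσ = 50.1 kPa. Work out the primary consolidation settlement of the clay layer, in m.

S_c ≈ 0.0618 m

Mid-depth of clay below the ground surface: z = 3.5 + 5.4/2 = 6.2 m.
Total vertical stress at mid-clay: σ_v = 20×3.5 + 16.9×2.7 = 115.63 kPa.
Pore pressure: u = 9.81×(6.2 − 0.97) = 51.306 kPa.
Initial effective stress: σ'_0 = σ_v − u = 115.63 − 51.306 = 64.324 kPa.
Final effective stress: σ'_f = 64.324 + 50.1 = 114.42 kPa.
σ'_f = 114.42 ≤ σ'_p = 179 kPa, so the clay remains overconsolidated and only the recompression index applies:
S_c = C_r·H/(1+e₀)·log₁₀(σ'_f/σ'_0) = 0.076×5.4/1.66×log₁₀(114.42/64.324)
    = 0.24723 × 0.25013 = 0.06184 m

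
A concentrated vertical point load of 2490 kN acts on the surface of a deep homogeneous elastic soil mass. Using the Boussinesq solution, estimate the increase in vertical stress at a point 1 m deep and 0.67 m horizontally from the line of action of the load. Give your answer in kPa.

Boussinesq vertical stress below a point load on an elastic half-space:
Δσ_z = 3P/(2πz²) · [1 + (r/z)²]^(−5/2)
r/z = 0.67/1 = 0.67; [1+(r/z)²]^(−5/2) = 0.39573.
Δσ_z = 3×2490/(2π×1²) × 0.39573 = 1188.9 × 0.39573 = 470.5 kPa

Δσ_z ≈ 470 kPa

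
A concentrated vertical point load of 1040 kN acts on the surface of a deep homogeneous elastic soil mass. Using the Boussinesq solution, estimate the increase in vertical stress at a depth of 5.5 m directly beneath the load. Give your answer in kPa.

Δσ_z ≈ 16.4 kPa

Boussinesq vertical stress below a point load on an elastic half-space:
Δσ_z = 3P/(2πz²) · [1 + (r/z)²]^(−5/2)
r/z = 0/5.5 = 0; [1+(r/z)²]^(−5/2) = 1.
Δσ_z = 3×1040/(2π×5.5²) × 1 = 16.415 × 1 = 16.41 kPa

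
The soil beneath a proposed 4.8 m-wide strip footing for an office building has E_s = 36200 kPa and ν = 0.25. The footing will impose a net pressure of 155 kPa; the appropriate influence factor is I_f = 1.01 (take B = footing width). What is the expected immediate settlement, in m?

S_e ≈ 0.0195 m

Immediate (elastic) settlement: S_e = q·B·(1−ν²)/E_s · I_f.
S_e = 155 × 4.8 × (1 − 0.25²) / 36200 × 1.01
    = 155 × 4.8 × 0.9375 / 36200 × 1.01
    = 0.01946 m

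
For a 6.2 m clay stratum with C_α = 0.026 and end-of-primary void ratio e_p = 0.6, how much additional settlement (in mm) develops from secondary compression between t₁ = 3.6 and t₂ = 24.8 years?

S_s ≈ 84.4 mm

Secondary compression: S_s = C_α·H/(1+e_p)·log₁₀(t₂/t₁)
S_s = 0.026×6.2/(1+0.6)×log₁₀(24.8/3.6)
    = 0.1008 × 0.8381 = 0.08444 m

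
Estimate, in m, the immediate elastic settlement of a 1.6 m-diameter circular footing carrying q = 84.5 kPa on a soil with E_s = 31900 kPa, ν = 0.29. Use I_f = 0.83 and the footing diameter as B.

S_e ≈ 0.00322 m

Immediate (elastic) settlement: S_e = q·B·(1−ν²)/E_s · I_f.
S_e = 84.5 × 1.6 × (1 − 0.29²) / 31900 × 0.83
    = 84.5 × 1.6 × 0.9159 / 31900 × 0.83
    = 0.003222 m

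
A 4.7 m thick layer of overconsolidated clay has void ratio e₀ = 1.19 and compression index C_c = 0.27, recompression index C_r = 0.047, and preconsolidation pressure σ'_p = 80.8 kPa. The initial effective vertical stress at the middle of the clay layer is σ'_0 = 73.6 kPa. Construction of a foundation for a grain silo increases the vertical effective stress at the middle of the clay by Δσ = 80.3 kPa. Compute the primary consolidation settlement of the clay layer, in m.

Final effective stress: σ'_f = 73.6 + 80.3 = 153.9 kPa.
σ'_f = 153.9 > σ'_p = 80.8 kPa, so the stress path crosses the preconsolidation pressure — recompression up to σ'_p, then virgin compression beyond:
S_c = H/(1+e₀)·[C_r·log₁₀(σ'_p/σ'_0) + C_c·log₁₀(σ'_f/σ'_p)]
    = 4.7/2.19 × [0.047×log₁₀(80.8/73.6) + 0.27×log₁₀(153.9/80.8)]
    = 2.1461 × [0.0019051 + 0.075553] = 0.1662 m

S_c ≈ 0.166 m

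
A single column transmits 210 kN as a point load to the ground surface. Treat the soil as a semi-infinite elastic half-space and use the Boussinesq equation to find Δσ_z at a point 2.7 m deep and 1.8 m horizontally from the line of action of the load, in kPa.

Boussinesq vertical stress below a point load on an elastic half-space:
Δσ_z = 3P/(2πz²) · [1 + (r/z)²]^(−5/2)
r/z = 1.8/2.7 = 0.66667; [1+(r/z)²]^(−5/2) = 0.39879.
Δσ_z = 3×210/(2π×2.7²) × 0.39879 = 13.754 × 0.39879 = 5.485 kPa

Δσ_z ≈ 5.48 kPa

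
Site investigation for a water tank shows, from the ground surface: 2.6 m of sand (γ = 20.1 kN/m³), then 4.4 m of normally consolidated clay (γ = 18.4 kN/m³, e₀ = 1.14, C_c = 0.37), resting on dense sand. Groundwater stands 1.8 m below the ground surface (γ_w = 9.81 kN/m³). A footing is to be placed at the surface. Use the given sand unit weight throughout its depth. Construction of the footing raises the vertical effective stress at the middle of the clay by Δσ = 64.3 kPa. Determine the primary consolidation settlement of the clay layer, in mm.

S_c ≈ 232 mm

Mid-depth of clay below the ground surface: z = 2.6 + 4.4/2 = 4.8 m.
Total vertical stress at mid-clay: σ_v = 20.1×2.6 + 18.4×2.2 = 92.74 kPa.
Pore pressure: u = 9.81×(4.8 − 1.8) = 29.43 kPa.
Initial effective stress: σ'_0 = σ_v − u = 92.74 − 29.43 = 63.31 kPa.
Final effective stress: σ'_f = σ'_0 + Δσ = 63.31 + 64.3 = 127.61 kPa.
Normally consolidated clay, so the full stress increment lies on the virgin compression line:
S_c = C_c·H/(1+e₀)·log₁₀(σ'_f/σ'_0) = 0.37×4.4/(1+1.14)×log₁₀(127.61/63.31)
    = 0.76075 × 0.30441 = 0.2316 m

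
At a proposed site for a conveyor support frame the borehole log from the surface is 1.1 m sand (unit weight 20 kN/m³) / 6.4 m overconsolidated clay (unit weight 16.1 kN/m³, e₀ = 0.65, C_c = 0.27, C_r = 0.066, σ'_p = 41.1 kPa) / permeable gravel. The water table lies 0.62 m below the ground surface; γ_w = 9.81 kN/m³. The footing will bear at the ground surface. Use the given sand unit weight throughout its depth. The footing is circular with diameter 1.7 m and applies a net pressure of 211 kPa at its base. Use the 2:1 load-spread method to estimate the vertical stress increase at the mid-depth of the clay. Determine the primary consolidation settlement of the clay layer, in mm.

Mid-depth of clay below the ground surface: z = 1.1 + 6.4/2 = 4.3 m.
Total vertical stress at mid-clay: σ_v = 20×1.1 + 16.1×3.2 = 73.52 kPa.
Pore pressure: u = 9.81×(4.3 − 0.62) = 36.101 kPa.
Initial effective stress: σ'_0 = σ_v − u = 73.52 − 36.101 = 37.419 kPa.
Stress increase at mid-clay by the 2:1 spreading method:
Δσ ≈ qD²/(D+z)² = 211×1.7²/(1.7+4.3)² = 16.939 kPa
Final effective stress: σ'_f = 37.419 + 16.939 = 54.358 kPa.
σ'_f = 54.358 > σ'_p = 41.1 kPa, so the stress path crosses the preconsolidation pressure — recompression up to σ'_p, then virgin compression beyond:
S_c = H/(1+e₀)·[C_r·log₁₀(σ'_p/σ'_0) + C_c·log₁₀(σ'_f/σ'_p)]
    = 6.4/1.65 × [0.066×log₁₀(41.1/37.419) + 0.27×log₁₀(54.358/41.1)]
    = 3.8788 × [0.0026895 + 0.032784] = 0.1376 m

S_c ≈ 138 mm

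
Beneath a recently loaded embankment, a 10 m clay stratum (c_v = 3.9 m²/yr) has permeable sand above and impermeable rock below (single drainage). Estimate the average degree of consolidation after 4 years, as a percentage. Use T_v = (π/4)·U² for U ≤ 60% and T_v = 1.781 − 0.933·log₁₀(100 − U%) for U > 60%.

U ≈ 44.6 %

Drainage path length: H_d = H = 10 m (single drainage).
T_v = c_v·t/H_d² = 3.9×4/10² = 0.156.
T_v = 0.156 corresponds to the U ≤ 60% branch:
U = √(4T_v/π) = 0.4457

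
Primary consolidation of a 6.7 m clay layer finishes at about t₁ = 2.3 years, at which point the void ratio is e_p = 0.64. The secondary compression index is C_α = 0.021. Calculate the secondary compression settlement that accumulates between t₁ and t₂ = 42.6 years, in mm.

S_s ≈ 109 mm

Secondary compression: S_s = C_α·H/(1+e_p)·log₁₀(t₂/t₁)
S_s = 0.021×6.7/(1+0.64)×log₁₀(42.6/2.3)
    = 0.08579 × 1.268 = 0.1088 m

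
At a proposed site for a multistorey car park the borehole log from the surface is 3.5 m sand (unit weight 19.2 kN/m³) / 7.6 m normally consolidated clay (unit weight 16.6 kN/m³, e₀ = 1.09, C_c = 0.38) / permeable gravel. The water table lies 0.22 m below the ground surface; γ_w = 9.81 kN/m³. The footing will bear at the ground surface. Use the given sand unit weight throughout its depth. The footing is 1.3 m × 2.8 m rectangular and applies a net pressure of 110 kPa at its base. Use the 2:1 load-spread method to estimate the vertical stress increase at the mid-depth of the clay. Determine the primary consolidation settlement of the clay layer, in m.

Mid-depth of clay below the ground surface: z = 3.5 + 7.6/2 = 7.3 m.
Total vertical stress at mid-clay: σ_v = 19.2×3.5 + 16.6×3.8 = 130.28 kPa.
Pore pressure: u = 9.81×(7.3 − 0.22) = 69.455 kPa.
Initial effective stress: σ'_0 = σ_v − u = 130.28 − 69.455 = 60.825 kPa.
Stress increase at mid-clay by the 2:1 spreading method:
Δσ = qBL/((B+z)(L+z)) = 110×1.3×2.8/((1.3+7.3)(2.8+7.3)) = 4.6097 kPa
Final effective stress: σ'_f = σ'_0 + Δσ = 60.825 + 4.6097 = 65.435 kPa.
Normally consolidated clay, so the full stress increment lies on the virgin compression line:
S_c = C_c·H/(1+e₀)·log₁₀(σ'_f/σ'_0) = 0.38×7.6/(1+1.09)×log₁₀(65.435/60.825)
    = 1.3818 × 0.031728 = 0.04384 m

S_c ≈ 0.0438 m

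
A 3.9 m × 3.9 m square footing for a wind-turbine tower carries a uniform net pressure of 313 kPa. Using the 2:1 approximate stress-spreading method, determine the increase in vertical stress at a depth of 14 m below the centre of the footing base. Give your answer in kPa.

Δσ_z ≈ 14.9 kPa

By the 2:1 method the load spreads at 1 horizontal : 2 vertical, so at depth z the loaded area has grown by z in each plan dimension:
Δσ = qBL/((B+z)(L+z)) = 313×3.9×3.9/((3.9+14)(3.9+14)) = 14.858 kPa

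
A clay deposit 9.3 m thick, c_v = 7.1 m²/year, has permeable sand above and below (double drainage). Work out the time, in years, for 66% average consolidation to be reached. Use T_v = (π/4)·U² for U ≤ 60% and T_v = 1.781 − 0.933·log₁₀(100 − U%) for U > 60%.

Drainage path length: H_d = H/2 = 4.65 m (double drainage).
U > 60%: T_v = 1.781 − 0.933·log₁₀(100 − 66) = 0.35213.
t = T_v·H_d²/c_v = 0.35213×4.65²/7.1 = 1.072 years.

t ≈ 1.07 years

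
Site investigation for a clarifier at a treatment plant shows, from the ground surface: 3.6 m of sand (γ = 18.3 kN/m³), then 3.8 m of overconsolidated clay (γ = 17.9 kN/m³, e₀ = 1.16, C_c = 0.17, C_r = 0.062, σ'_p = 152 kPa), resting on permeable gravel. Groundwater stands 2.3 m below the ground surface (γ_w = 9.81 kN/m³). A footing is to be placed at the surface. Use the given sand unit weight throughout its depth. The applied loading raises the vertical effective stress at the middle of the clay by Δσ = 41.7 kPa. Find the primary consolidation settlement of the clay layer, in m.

S_c ≈ 0.0225 m

Mid-depth of clay below the ground surface: z = 3.6 + 3.8/2 = 5.5 m.
Total vertical stress at mid-clay: σ_v = 18.3×3.6 + 17.9×1.9 = 99.89 kPa.
Pore pressure: u = 9.81×(5.5 − 2.3) = 31.392 kPa.
Initial effective stress: σ'_0 = σ_v − u = 99.89 − 31.392 = 68.498 kPa.
Final effective stress: σ'_f = 68.498 + 41.7 = 110.2 kPa.
σ'_f = 110.2 ≤ σ'_p = 152 kPa, so the clay remains overconsolidated and only the recompression index applies:
S_c = C_r·H/(1+e₀)·log₁₀(σ'_f/σ'_0) = 0.062×3.8/2.16×log₁₀(110.2/68.498)
    = 0.10908 × 0.2065 = 0.02252 m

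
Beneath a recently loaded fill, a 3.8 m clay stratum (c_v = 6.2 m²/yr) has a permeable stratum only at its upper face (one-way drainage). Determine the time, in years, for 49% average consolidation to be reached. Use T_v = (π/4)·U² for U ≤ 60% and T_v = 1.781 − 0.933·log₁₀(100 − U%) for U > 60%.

t ≈ 0.439 years

Drainage path length: H_d = H = 3.8 m (single drainage).
U ≤ 60%: T_v = (π/4)·U² = (π/4)×0.49² = 0.18857.
t = T_v·H_d²/c_v = 0.18857×3.8²/6.2 = 0.4392 years.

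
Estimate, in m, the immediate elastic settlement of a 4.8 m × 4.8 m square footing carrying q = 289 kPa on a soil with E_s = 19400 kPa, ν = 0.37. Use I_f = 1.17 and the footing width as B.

S_e ≈ 0.0722 m

Immediate (elastic) settlement: S_e = q·B·(1−ν²)/E_s · I_f.
S_e = 289 × 4.8 × (1 − 0.37²) / 19400 × 1.17
    = 289 × 4.8 × 0.8631 / 19400 × 1.17
    = 0.07221 m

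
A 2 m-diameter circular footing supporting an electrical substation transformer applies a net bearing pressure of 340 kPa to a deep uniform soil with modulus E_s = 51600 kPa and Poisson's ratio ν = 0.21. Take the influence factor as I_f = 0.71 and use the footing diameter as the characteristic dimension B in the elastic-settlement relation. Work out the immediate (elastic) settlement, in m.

S_e ≈ 0.00894 m

Immediate (elastic) settlement: S_e = q·B·(1−ν²)/E_s · I_f.
S_e = 340 × 2 × (1 − 0.21²) / 51600 × 0.71
    = 340 × 2 × 0.9559 / 51600 × 0.71
    = 0.008944 m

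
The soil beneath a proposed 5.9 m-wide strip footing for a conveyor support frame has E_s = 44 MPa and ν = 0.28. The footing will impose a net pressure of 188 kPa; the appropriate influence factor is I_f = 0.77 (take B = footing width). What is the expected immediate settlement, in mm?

S_e ≈ 17.9 mm

Immediate (elastic) settlement: S_e = q·B·(1−ν²)/E_s · I_f.
E_s = 44 MPa = 44000 kPa.
S_e = 188 × 5.9 × (1 − 0.28²) / 44000 × 0.77
    = 188 × 5.9 × 0.9216 / 44000 × 0.77
    = 0.01789 m = 17.89 mm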